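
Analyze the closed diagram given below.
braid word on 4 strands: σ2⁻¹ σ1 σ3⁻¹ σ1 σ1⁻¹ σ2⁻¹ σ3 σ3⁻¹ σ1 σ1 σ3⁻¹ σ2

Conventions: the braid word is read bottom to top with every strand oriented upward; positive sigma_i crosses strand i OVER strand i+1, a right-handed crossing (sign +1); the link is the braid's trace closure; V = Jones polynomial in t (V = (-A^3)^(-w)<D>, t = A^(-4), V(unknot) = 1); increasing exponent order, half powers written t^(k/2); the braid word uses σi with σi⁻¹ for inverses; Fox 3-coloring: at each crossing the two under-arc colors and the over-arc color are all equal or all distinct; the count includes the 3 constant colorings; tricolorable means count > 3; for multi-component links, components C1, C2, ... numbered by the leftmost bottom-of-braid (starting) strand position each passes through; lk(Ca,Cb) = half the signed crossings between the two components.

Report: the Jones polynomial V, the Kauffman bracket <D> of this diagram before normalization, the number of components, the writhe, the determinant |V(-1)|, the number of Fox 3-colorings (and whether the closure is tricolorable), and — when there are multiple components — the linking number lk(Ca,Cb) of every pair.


Jones polynomial: V(t) = -t^(-3/2) - 2t^(1/2) + t^(3/2) - t^(5/2) + t^(7/2)
<D> = A^-14 - A^-10 + A^-6 - 2A^-2 - A^6; writhe 0
components 2, writhe 0 (12 crossings)
linking number lk(C1,C2) = -1
3-colorings: 9 of 3^12, det 6 — tricolorable
note: free reduction leaves σ2⁻¹ σ1 σ3⁻¹ σ2⁻¹ σ1 σ1 σ3⁻¹ σ2 of the original 12 letters


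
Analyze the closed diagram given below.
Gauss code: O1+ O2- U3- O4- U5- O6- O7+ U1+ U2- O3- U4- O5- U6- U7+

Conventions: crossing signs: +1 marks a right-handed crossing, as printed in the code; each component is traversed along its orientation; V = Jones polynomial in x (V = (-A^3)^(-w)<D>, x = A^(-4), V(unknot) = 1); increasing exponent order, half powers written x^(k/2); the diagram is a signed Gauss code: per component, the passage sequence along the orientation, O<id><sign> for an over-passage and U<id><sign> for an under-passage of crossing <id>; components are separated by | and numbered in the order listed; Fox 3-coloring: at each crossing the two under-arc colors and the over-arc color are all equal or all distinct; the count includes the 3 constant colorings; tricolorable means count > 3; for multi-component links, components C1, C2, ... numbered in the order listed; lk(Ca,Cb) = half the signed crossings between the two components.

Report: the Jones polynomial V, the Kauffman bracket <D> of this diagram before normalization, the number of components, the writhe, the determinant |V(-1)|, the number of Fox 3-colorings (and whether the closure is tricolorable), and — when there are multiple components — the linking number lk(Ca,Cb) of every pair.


V = -x^-4 + x^-3 + x^-1
<D> = -A^-5 - A^3 + A^7 (w = -3)
1 component over 7 crossings, w = -3
9 Fox colorings among 3^7, |V(-1)| = 3: tricolorable
why: w = -3 shifts under R1 moves; the (-A^3)^(3) factor cancels that in V


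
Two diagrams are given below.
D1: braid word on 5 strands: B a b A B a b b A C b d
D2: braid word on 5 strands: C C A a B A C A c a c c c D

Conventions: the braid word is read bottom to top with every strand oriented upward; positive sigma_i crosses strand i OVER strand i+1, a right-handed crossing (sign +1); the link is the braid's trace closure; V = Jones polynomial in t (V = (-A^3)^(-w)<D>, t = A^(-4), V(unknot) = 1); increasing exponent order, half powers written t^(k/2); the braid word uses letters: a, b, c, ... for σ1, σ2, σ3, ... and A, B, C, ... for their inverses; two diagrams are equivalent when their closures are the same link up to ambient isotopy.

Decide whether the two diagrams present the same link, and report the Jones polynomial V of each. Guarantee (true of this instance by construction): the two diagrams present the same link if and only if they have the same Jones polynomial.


same link: no
V(D1) = t + t^3 - t^4  [12 crossings, <D> = -A^-10 + A^-6 + A^2, w = +2]
V(D2) = 1  (w -2, c 14, <D> = A^-6)
note: comparing 2 Jones polynomials yields 2 groups


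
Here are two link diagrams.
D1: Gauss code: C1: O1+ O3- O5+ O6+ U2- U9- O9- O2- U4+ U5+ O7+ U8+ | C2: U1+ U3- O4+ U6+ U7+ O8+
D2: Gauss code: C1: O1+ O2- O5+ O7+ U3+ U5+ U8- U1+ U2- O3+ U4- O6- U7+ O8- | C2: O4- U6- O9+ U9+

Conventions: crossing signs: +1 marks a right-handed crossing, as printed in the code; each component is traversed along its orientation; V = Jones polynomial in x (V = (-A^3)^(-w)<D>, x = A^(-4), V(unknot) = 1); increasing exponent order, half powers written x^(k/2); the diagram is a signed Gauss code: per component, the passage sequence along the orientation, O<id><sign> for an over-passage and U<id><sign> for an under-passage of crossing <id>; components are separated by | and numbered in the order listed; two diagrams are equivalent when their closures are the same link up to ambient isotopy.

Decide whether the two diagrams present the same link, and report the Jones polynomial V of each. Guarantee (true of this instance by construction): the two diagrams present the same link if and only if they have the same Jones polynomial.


equivalent: no
V(D1) = -x^(3/2) - x^(7/2) + x^(9/2) - x^(11/2)  (w +3, c 9, <D> = A^-13 - A^-9 + A^-5 + A^3)
V(D2) = -x^(-5/2) - x^(-1/2)  [9 crossings, <D> = A^5 + A^13, w = +1]
key observation: V(x) takes 2 values over 2 diagrams, fixing the grouping


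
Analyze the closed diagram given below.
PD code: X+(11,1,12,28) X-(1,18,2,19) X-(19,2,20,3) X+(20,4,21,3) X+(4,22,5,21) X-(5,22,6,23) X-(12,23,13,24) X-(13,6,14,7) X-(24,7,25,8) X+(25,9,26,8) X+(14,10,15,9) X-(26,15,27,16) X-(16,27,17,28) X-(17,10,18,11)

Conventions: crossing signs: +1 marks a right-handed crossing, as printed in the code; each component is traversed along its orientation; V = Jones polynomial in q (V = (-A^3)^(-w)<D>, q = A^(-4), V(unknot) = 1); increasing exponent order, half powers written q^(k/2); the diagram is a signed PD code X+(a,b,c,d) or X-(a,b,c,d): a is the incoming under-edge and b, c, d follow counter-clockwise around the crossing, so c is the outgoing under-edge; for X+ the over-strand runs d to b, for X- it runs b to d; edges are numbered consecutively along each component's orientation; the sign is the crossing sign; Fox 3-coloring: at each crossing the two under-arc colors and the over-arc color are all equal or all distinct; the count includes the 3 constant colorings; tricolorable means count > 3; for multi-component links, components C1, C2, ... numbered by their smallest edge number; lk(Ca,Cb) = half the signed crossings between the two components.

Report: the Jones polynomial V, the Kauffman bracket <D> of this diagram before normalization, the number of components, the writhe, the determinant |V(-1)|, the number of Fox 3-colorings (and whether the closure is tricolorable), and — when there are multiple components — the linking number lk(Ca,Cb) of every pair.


Jones polynomial: V(q) = -q^-6 + q^-5 - q^-4 + 2q^-3 - q^-2 + q^-1
<D> = A^-8 - A^-4 + 2 - A^4 + A^8 - A^12; writhe -4
components 1, writhe -4 (14 crossings)
3-colorings: 3 of 3^14, det 7 — not tricolorable
note: det 7 = |V(-1)|; not divisible by 3, so not tricolorable


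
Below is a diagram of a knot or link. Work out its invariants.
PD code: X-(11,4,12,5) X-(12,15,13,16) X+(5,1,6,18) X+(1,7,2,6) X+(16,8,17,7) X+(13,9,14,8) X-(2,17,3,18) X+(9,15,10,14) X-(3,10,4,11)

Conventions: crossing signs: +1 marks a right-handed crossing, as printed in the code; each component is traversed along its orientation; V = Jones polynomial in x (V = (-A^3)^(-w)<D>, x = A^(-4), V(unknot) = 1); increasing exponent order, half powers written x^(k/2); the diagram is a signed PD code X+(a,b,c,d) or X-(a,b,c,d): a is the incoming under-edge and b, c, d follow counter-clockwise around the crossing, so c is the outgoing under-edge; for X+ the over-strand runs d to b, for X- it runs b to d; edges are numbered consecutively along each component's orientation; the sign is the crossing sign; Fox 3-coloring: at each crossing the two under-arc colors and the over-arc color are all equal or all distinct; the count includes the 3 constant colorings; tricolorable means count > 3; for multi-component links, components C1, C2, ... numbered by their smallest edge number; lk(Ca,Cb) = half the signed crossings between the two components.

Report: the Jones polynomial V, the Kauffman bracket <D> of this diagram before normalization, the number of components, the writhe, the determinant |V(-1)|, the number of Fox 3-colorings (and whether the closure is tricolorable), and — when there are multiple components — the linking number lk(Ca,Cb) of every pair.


V = x^-2 - x^-1 + 2 - 2x + x^2 - x^3 + x^4
<D> = -A^-13 + A^-9 - A^-5 + 2A^-1 - 2A^3 + A^7 - A^11 (w = +1)
1 component over 9 crossings, w = +1
9 Fox colorings among 3^9, |V(-1)| = 9: tricolorable
why: w = +1 shifts under R1 moves; the (-A^3)^(-1) factor cancels that in V


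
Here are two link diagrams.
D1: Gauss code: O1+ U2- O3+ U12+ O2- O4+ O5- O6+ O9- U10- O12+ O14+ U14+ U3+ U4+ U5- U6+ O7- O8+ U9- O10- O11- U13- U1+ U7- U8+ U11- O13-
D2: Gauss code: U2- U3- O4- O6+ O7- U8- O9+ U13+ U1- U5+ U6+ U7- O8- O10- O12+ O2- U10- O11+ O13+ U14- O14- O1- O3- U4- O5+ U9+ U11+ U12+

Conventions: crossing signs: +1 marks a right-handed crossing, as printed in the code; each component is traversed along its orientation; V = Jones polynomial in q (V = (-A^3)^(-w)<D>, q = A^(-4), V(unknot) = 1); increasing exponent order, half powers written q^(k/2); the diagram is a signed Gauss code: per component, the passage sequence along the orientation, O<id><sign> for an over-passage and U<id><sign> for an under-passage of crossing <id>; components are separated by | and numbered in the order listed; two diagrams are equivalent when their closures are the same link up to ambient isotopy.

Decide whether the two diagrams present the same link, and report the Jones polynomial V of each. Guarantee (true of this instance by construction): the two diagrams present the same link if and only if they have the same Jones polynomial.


equivalent: yes
V(D1) = q^-2 - q^-1 + 1 - q + q^2  (w 0, c 14, <D> = A^-8 - A^-4 + 1 - A^4 + A^8)
V(D2) = q^-2 - q^-1 + 1 - q + q^2  (w -2, c 14, <D> = A^-14 - A^-10 + A^-6 - A^-2 + A^2)
why: all 2 diagrams share one V(q), hence one class


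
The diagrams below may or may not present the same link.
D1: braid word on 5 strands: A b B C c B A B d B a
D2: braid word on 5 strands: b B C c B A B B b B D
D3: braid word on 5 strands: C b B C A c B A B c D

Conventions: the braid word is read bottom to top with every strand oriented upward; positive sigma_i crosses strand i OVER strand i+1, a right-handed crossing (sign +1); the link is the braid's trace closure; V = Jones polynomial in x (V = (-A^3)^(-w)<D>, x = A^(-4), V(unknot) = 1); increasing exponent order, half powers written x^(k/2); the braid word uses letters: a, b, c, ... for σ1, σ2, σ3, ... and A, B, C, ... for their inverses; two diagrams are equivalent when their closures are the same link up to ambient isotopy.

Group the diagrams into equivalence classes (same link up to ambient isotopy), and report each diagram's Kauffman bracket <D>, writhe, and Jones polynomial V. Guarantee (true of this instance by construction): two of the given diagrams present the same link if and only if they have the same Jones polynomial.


grouping into links: {D1, D2, D3}
V(D1) = x^(-9/2) - x^(-5/2) - x^(-3/2) - x^(-1/2)  (w -3, c 11, <D> = A^-7 + A^-3 + A - A^9)
V(D2) = x^(-9/2) - x^(-5/2) - x^(-3/2) - x^(-1/2)  (w -5, c 11, <D> = A^-13 + A^-9 + A^-5 - A^3)
V(D3) = x^(-9/2) - x^(-5/2) - x^(-3/2) - x^(-1/2)  [11 crossings, <D> = A^-13 + A^-9 + A^-5 - A^3, w = -5]
why: one V(x) for all 3 diagrams — one class (guaranteed)


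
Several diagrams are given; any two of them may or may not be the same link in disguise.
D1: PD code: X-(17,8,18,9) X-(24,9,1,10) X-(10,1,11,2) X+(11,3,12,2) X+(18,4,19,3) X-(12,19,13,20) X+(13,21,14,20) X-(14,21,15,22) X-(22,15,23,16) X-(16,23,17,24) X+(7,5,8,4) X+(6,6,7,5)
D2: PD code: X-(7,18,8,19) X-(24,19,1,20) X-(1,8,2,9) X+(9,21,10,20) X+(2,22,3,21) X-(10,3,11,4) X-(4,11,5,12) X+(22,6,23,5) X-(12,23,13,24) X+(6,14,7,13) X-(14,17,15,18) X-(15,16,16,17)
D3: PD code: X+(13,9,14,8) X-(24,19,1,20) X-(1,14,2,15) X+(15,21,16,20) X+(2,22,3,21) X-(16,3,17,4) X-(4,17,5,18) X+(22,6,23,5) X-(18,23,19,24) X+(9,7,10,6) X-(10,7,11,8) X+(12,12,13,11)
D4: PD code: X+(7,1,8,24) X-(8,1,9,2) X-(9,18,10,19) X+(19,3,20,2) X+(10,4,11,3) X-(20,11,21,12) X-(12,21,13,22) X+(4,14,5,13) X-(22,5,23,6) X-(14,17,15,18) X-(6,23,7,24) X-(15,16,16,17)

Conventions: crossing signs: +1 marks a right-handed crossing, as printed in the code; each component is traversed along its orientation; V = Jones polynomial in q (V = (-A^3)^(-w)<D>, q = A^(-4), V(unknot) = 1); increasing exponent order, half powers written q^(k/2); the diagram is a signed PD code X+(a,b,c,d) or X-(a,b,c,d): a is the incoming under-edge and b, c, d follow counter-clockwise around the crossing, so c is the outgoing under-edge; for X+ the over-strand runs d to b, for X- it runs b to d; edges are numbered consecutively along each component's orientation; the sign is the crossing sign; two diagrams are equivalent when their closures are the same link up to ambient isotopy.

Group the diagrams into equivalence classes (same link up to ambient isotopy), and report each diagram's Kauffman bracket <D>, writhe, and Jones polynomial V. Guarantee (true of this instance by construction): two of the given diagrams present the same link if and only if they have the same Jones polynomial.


equivalence classes: {D1} | {D2, D3, D4}
D1 (bracket A^-2 + A^6 - A^10; 12 crossings at w = -2): V = -q^-4 + q^-3 + q^-1
D2 (bracket A^-16 - A^-12 + 2A^-8 - 2A^-4 + 2 - 2A^4 + A^8; 12 crossings at w = -4): V = q^-5 - 2q^-4 + 2q^-3 - 2q^-2 + 2q^-1 - 1 + q
V(D3) = q^-5 - 2q^-4 + 2q^-3 - 2q^-2 + 2q^-1 - 1 + q  (w 0, c 12, <D> = A^-4 - 1 + 2A^4 - 2A^8 + 2A^12 - 2A^16 + A^20)
D4 (bracket A^-16 - A^-12 + 2A^-8 - 2A^-4 + 2 - 2A^4 + A^8; 12 crossings at w = -4): V = q^-5 - 2q^-4 + 2q^-3 - 2q^-2 + 2q^-1 - 1 + q
observation: 2 classes among 4 diagrams; unequal V(q) rules out equality


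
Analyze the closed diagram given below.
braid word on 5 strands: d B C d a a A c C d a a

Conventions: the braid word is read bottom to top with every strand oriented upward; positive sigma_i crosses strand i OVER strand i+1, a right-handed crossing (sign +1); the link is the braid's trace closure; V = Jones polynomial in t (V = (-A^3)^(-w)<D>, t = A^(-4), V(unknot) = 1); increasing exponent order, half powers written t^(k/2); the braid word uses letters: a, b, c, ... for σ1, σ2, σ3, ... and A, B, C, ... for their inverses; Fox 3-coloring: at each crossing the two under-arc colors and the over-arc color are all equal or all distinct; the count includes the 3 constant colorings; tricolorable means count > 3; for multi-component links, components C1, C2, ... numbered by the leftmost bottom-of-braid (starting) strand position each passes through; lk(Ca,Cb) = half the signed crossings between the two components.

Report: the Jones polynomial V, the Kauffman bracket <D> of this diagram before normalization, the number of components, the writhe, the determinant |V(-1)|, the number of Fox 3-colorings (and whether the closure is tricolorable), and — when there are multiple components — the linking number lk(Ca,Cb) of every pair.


V = t^2 + 2t^4 - 2t^5 + t^6 - 2t^7 + t^8
<D> = A^-20 - 2A^-16 + A^-12 - 2A^-8 + 2A^-4 + A^4 (w = +4)
1 component over 12 crossings, w = +4
27 Fox colorings among 3^12, |V(-1)| = 9: tricolorable
why: V spans 6 powers of t: at least 6 crossings in any diagram


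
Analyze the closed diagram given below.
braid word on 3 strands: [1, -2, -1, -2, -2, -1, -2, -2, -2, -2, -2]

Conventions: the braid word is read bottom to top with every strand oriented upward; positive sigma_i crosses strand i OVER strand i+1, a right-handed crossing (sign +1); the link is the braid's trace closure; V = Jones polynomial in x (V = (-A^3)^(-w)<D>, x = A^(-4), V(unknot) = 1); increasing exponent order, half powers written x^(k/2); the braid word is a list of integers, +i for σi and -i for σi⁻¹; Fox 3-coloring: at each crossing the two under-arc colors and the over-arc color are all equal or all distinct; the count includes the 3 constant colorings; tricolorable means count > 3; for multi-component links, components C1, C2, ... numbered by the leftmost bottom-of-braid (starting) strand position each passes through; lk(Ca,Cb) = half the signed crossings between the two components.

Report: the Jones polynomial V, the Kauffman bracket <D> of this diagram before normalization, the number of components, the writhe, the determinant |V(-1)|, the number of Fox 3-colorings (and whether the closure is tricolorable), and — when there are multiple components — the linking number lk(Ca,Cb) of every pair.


Jones polynomial: V(x) = -x^(-23/2) + x^(-21/2) - x^(-19/2) + x^(-17/2) - x^(-15/2) + x^(-13/2) - x^(-11/2) - x^(-7/2)
<D> = A^-13 + A^-5 - A^-1 + A^3 - A^7 + A^11 - A^15 + A^19; writhe -9
components 2, writhe -9 (11 crossings)
linking number lk(C1,C2) = -4
3-colorings: 3 of 3^11, det 8 — not tricolorable
note: the 1 component pair carries total linking -4


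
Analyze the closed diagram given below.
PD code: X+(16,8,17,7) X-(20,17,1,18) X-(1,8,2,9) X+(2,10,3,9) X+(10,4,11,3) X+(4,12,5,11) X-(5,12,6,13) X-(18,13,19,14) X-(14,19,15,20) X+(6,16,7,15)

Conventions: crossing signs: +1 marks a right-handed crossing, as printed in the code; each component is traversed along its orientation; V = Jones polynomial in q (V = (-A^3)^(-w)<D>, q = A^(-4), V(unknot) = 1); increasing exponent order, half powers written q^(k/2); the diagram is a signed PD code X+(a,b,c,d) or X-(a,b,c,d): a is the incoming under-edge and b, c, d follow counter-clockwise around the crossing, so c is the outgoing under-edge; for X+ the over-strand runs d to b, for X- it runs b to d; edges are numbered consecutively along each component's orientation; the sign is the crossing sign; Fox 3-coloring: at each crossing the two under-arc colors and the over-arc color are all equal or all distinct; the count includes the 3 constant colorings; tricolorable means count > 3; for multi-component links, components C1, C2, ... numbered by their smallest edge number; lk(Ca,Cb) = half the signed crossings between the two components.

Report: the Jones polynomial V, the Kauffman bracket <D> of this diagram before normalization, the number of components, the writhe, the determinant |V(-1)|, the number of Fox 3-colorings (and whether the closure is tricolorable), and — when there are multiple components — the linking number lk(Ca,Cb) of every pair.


V(q) = -q^-3 + 2q^-2 - 2q^-1 + 3 - 2q + 2q^2 - q^3
bracket: -A^-12 + 2A^-8 - 2A^-4 + 3 - 2A^4 + 2A^8 - A^12, w = 0
1 component, writhe 0, over 10 crossings
det 13, colorings 3 of 3^10 — not tricolorable
observation: V is palindromic (span 6, det 13): q -> 1/q fixes it; necessary, not sufficient, for amphichirality


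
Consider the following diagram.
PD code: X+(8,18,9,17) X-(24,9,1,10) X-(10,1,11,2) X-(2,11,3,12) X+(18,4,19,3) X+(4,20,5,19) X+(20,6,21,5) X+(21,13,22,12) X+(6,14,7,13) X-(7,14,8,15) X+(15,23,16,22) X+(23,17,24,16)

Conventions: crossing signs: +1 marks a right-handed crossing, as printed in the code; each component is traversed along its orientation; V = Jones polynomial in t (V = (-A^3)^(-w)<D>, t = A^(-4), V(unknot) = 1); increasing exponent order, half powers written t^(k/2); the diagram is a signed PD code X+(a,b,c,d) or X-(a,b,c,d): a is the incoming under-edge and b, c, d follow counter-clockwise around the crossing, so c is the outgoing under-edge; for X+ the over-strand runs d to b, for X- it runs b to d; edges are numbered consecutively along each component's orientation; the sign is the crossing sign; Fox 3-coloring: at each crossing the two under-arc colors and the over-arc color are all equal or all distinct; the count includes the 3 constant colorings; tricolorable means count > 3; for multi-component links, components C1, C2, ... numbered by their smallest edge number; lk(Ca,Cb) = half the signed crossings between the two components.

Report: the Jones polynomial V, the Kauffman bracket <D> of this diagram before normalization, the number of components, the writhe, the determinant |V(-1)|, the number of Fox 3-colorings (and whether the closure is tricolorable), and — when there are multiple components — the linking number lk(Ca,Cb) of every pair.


Jones polynomial: V(t) = -1 + 3t - 3t^2 + 5t^3 - 5t^4 + 4t^5 - 3t^6 + 2t^7 - t^8
<D> = -A^-20 + 2A^-16 - 3A^-12 + 4A^-8 - 5A^-4 + 5 - 3A^4 + 3A^8 - A^12; writhe +4
components 1, writhe +4 (12 crossings)
3-colorings: 9 of 3^12, det 27 — tricolorable
note: V spans 8 powers of t: at least 8 crossings in any diagram


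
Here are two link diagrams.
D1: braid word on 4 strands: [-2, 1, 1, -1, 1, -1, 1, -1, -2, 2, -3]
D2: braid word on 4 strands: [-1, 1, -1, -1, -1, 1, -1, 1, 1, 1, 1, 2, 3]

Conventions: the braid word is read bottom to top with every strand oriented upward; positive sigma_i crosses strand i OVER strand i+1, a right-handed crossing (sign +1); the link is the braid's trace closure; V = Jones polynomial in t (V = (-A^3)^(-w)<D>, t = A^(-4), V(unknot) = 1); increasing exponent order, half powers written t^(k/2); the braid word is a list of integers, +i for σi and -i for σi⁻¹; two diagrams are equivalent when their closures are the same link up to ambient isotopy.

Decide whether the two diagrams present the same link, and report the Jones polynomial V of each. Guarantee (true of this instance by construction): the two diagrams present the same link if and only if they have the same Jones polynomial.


equivalent: yes
V(D1) = 1  (w -1, c 11, <D> = -A^-3)
V(D2) = 1  (w +3, c 13, <D> = -A^9)
why: all 2 diagrams share one V(t), hence one class


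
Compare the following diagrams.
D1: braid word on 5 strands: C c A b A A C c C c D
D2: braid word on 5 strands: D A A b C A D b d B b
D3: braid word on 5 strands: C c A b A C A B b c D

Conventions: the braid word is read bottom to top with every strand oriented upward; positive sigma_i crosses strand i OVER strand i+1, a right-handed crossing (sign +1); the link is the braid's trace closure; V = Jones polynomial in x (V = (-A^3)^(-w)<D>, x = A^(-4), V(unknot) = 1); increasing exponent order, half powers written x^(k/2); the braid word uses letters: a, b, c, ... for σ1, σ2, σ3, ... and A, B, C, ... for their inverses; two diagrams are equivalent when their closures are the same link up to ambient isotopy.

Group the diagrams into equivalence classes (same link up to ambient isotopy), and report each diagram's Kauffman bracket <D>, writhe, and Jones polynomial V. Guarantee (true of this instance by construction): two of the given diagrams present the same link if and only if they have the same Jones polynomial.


classes: {D1, D3} | {D2}
V(D1) = x^(-9/2) - x^(-5/2) - x^(-3/2) - x^(-1/2)  [11 crossings, <D> = A^-7 + A^-3 + A - A^9, w = -3]
V(D2) = x^(-7/2) - 2x^(-5/2) + x^(-3/2) - 2x^(-1/2) + x^(1/2) - x^(3/2)  [11 crossings, <D> = A^-15 - A^-11 + 2A^-7 - A^-3 + 2A - A^5, w = -3]
D3 (bracket A^-7 + A^-3 + A - A^9; 11 crossings at w = -3): V = x^(-9/2) - x^(-5/2) - x^(-3/2) - x^(-1/2)
note: 2 values of V(x) split the 3 diagrams


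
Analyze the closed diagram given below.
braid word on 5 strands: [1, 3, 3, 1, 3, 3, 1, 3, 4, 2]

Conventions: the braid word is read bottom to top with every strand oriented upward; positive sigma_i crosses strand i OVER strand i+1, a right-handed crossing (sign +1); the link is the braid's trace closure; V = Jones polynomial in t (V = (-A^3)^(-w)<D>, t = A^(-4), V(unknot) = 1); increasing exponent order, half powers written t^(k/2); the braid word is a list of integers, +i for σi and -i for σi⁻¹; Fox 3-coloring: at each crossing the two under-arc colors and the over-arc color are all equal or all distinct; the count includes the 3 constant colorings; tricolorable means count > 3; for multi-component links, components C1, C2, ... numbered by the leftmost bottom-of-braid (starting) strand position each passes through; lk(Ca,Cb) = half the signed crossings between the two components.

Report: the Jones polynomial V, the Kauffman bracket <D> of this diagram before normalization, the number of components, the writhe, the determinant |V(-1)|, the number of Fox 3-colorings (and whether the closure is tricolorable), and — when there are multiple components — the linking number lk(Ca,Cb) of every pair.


V(t) = t^3 + 2t^5 - 2t^6 + 2t^7 - 3t^8 + 2t^9 - 2t^10 + t^11
bracket: A^-14 - 2A^-10 + 2A^-6 - 3A^-2 + 2A^2 - 2A^6 + 2A^10 + A^18, w = +10
1 component, writhe +10, over 10 crossings
det 15, colorings 9 of 3^10 — tricolorable
observation: V spans 8 powers of t: at least 8 crossings in any diagram


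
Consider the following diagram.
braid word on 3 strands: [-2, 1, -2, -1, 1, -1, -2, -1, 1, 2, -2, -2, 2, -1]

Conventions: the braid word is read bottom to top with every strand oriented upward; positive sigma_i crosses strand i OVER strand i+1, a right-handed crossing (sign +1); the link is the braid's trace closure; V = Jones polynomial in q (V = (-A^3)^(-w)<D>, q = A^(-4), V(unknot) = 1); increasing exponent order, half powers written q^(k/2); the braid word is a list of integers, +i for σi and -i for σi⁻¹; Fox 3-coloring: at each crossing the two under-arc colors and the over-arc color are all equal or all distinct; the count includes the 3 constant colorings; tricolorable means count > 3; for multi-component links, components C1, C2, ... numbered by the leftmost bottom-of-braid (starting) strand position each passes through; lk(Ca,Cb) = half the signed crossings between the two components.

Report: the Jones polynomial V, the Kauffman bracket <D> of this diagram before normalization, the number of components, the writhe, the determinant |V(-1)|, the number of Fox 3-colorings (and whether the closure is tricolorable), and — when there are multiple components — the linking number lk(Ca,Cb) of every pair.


V(q) = q^-5 + 2q^-3 + q^-1
bracket: A^-8 + 2 + A^8, w = -4
3 components, writhe -4, over 14 crossings
lk(C1,C2) = -1
linking number lk(C1,C3) = 0
lk(C2,C3): -1
det 4, colorings 3 of 3^14 — not tricolorable
observation: |V(-1)| = 4: so not tricolorable, since 3 does not divide 4


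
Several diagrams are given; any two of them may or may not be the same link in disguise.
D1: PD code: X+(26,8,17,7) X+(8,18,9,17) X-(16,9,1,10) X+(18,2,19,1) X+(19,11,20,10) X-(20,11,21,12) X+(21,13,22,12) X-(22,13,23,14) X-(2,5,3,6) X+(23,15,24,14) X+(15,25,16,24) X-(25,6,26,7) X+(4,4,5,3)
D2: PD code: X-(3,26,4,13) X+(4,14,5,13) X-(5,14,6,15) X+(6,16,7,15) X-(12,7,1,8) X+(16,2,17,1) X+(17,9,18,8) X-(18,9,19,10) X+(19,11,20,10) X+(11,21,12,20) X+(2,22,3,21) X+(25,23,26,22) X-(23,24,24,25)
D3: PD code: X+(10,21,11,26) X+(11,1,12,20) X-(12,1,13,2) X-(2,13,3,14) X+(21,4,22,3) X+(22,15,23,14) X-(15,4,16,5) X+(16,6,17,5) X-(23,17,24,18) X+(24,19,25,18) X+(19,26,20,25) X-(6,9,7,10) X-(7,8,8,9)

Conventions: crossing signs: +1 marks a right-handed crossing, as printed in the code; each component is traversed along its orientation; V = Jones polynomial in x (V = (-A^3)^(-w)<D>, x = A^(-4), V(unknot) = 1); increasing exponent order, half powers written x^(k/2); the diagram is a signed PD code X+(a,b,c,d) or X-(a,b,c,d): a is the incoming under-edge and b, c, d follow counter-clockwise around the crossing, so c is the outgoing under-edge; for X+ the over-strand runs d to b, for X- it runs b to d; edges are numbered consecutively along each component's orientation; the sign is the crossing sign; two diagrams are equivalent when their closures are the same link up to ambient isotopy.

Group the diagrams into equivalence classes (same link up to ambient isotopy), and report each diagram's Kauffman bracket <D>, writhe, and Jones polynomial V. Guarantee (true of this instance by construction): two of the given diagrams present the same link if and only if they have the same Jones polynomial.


grouping into links: {D1, D2, D3}
V(D1) = -x^(1/2) + x^(3/2) - x^(5/2) - x^(9/2)  (w +3, c 13, <D> = A^-9 + A^-1 - A^3 + A^7)
D2 (bracket A^-9 + A^-1 - A^3 + A^7; 13 crossings at w = +3): V = -x^(1/2) + x^(3/2) - x^(5/2) - x^(9/2)
V(D3) = -x^(1/2) + x^(3/2) - x^(5/2) - x^(9/2)  (w +1, c 13, <D> = A^-15 + A^-7 - A^-3 + A)
key observation: all 3 diagrams share one V(x), hence one class


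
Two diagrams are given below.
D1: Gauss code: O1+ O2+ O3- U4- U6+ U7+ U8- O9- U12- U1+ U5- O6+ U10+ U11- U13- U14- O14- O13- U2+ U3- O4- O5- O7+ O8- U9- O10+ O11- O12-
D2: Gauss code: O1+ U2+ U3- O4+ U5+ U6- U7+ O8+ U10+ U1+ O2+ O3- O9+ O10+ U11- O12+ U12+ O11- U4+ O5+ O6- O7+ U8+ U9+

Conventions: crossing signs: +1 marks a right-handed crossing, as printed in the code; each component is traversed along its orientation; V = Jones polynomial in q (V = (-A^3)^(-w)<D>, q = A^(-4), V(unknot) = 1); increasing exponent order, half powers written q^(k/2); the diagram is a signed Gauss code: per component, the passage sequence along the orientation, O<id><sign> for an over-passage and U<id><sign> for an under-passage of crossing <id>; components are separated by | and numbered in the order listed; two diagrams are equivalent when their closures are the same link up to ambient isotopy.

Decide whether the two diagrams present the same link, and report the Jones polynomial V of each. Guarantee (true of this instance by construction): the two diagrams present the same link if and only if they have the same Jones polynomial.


equivalent: no
D1 (bracket A^-12; 14 crossings at w = -4): V = 1
V(D2) = q^2 + q^4 - q^5 + q^6 - q^7  (w +6, c 12, <D> = -A^-10 + A^-6 - A^-2 + A^2 + A^10)
key observation: comparing 2 Jones polynomials yields 2 groups


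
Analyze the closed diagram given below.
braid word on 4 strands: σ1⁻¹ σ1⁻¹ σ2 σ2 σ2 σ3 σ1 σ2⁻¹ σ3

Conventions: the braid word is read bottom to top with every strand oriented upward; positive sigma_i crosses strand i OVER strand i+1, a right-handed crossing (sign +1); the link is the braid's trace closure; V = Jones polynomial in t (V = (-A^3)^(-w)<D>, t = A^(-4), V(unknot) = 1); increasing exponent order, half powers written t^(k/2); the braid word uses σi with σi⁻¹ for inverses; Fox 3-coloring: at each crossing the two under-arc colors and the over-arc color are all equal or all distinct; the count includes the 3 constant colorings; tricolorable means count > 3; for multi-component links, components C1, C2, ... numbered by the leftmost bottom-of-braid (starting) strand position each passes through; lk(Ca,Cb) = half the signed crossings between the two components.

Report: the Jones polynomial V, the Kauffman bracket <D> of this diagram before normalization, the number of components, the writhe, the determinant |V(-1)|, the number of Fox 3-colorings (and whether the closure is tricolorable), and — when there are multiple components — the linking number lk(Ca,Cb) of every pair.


V(t) = t^-1 - 2 + 3t - 3t^2 + 4t^3 - 3t^4 + 2t^5 - t^6
bracket: A^-15 - 2A^-11 + 3A^-7 - 4A^-3 + 3A - 3A^5 + 2A^9 - A^13, w = +3
1 component, writhe +3, over 9 crossings
det 19, colorings 3 of 3^9 — not tricolorable
observation: the span of V is 7, forcing >= 7 crossings in any diagram


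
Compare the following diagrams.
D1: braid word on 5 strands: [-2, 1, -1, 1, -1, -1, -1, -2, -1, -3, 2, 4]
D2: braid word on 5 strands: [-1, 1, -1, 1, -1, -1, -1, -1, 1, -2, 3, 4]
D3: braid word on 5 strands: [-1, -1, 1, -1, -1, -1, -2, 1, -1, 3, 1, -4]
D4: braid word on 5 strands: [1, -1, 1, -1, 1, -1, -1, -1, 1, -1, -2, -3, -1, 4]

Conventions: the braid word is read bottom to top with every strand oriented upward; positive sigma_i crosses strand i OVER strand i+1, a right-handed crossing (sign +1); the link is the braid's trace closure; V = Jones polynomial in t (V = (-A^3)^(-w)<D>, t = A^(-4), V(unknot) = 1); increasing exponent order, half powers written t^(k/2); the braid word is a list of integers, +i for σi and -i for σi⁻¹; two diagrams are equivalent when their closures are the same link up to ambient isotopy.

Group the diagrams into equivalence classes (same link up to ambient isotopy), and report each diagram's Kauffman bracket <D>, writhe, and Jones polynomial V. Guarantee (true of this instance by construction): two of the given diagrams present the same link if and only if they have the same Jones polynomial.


equivalence classes: {D1, D2, D3, D4}
D1 (bracket A^-8 + 1 - A^4; 12 crossings at w = -4): V = -t^-4 + t^-3 + t^-1
D2 (bracket A^-2 + A^6 - A^10; 12 crossings at w = -2): V = -t^-4 + t^-3 + t^-1
D3 (bracket A^-8 + 1 - A^4; 12 crossings at w = -4): V = -t^-4 + t^-3 + t^-1
V(D4) = -t^-4 + t^-3 + t^-1  (w -4, c 14, <D> = A^-8 + 1 - A^4)
key observation: one V(t) for all 4 diagrams — one class (guaranteed)


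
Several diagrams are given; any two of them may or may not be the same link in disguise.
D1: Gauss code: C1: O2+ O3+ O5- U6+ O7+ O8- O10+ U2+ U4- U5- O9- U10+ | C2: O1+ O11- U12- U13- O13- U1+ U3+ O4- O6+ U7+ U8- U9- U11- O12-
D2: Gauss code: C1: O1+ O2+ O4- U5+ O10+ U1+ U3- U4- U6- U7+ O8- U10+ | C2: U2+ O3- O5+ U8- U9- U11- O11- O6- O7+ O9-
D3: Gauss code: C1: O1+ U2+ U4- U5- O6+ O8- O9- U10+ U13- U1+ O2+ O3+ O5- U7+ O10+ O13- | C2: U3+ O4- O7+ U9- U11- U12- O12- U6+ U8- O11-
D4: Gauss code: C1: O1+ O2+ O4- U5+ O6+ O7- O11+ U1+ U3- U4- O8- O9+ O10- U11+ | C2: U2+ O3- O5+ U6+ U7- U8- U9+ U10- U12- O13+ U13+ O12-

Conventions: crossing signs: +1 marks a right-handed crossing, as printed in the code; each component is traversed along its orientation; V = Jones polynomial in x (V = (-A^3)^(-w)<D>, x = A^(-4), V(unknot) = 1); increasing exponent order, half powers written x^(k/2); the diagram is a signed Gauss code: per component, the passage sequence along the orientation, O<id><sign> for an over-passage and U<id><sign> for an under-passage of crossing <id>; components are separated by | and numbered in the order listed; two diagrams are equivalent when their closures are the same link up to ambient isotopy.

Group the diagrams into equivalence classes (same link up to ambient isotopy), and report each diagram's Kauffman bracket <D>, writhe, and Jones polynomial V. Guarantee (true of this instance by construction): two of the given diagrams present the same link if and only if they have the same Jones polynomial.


grouping into links: {D1, D2, D3, D4}
V(D1) = -x^(-3/2) + x^(-1/2) - 2x^(1/2) + x^(3/2) - 2x^(5/2) + x^(7/2)  (w -1, c 13, <D> = -A^-17 + 2A^-13 - A^-9 + 2A^-5 - A^-1 + A^3)
V(D2) = -x^(-3/2) + x^(-1/2) - 2x^(1/2) + x^(3/2) - 2x^(5/2) + x^(7/2)  (w -1, c 11, <D> = -A^-17 + 2A^-13 - A^-9 + 2A^-5 - A^-1 + A^3)
V(D3) = -x^(-3/2) + x^(-1/2) - 2x^(1/2) + x^(3/2) - 2x^(5/2) + x^(7/2)  (w -1, c 13, <D> = -A^-17 + 2A^-13 - A^-9 + 2A^-5 - A^-1 + A^3)
V(D4) = -x^(-3/2) + x^(-1/2) - 2x^(1/2) + x^(3/2) - 2x^(5/2) + x^(7/2)  [13 crossings, <D> = -A^-11 + 2A^-7 - A^-3 + 2A - A^5 + A^9, w = +1]
why: all 4 diagrams share one V(x), hence one class


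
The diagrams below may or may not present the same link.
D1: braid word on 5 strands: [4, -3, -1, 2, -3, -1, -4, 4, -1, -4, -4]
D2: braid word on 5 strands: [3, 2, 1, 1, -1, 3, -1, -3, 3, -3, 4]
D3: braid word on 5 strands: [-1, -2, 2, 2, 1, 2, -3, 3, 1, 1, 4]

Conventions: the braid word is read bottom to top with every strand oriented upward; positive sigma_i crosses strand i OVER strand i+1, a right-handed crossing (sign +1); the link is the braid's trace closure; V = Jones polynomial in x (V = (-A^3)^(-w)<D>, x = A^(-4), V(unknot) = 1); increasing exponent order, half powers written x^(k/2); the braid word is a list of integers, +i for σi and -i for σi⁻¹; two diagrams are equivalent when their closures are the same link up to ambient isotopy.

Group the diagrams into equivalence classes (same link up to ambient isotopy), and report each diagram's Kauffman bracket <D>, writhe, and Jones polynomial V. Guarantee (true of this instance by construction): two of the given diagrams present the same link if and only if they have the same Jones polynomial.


grouping into links: {D1} | {D2} | {D3}
V(D1) = x^(-13/2) - x^(-11/2) + x^(-9/2) - 2x^(-7/2) - x^(-3/2)  (w -5, c 11, <D> = A^-9 + 2A^-1 - A^3 + A^7 - A^11)
V(D2) = -x^(-1/2) - x^(1/2)  [11 crossings, <D> = A^7 + A^11, w = +3]
D3 (bracket -A^-3 + A^5 + A^9 + A^13; 11 crossings at w = +5): V = -x^(1/2) - x^(3/2) - x^(5/2) + x^(9/2)
why: 3 values of V(x) split the 3 diagrams


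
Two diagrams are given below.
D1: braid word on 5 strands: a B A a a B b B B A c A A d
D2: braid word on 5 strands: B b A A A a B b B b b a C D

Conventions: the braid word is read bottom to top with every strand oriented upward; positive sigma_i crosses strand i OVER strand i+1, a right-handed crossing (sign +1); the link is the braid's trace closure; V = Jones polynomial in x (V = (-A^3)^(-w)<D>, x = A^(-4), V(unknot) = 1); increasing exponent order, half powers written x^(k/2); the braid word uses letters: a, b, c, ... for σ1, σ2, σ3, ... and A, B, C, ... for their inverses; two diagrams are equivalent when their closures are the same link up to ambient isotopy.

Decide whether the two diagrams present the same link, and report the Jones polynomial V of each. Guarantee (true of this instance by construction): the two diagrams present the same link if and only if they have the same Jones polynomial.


equivalent: no
V(D1) = -x^-6 + x^-5 - x^-4 + 2x^-3 - x^-2 + x^-1  (w -2, c 14, <D> = A^-2 - A^2 + 2A^6 - A^10 + A^14 - A^18)
V(D2) = 1  [14 crossings, <D> = A^-6, w = -2]
key observation: 2 values of V(x) split the 2 diagrams


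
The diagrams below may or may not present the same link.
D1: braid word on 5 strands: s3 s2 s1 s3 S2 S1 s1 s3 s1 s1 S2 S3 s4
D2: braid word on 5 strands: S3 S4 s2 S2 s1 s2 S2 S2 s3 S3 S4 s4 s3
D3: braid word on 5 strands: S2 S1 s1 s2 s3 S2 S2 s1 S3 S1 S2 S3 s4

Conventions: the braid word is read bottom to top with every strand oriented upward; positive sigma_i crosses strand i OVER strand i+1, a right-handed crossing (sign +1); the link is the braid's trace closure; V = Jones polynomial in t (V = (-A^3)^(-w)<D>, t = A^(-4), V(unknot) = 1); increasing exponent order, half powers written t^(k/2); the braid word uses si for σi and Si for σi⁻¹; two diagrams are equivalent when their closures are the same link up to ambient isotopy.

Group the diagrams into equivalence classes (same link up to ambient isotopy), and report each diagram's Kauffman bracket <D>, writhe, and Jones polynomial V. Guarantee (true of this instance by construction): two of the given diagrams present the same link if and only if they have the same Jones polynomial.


grouping into links: {D1} | {D2} | {D3}
V(D1) = -t^(3/2) - 2t^(7/2) + t^(9/2) - t^(11/2) + t^(13/2)  (w +5, c 13, <D> = -A^-11 + A^-7 - A^-3 + 2A + A^9)
V(D2) = -t^(-1/2) - t^(1/2)  (w -1, c 13, <D> = A^-5 + A^-1)
V(D3) = t^(-9/2) - t^(-5/2) - t^(-3/2) - t^(-1/2)  [13 crossings, <D> = A^-7 + A^-3 + A - A^9, w = -3]
why: 3 classes among 3 diagrams; unequal V(t) rules out equality


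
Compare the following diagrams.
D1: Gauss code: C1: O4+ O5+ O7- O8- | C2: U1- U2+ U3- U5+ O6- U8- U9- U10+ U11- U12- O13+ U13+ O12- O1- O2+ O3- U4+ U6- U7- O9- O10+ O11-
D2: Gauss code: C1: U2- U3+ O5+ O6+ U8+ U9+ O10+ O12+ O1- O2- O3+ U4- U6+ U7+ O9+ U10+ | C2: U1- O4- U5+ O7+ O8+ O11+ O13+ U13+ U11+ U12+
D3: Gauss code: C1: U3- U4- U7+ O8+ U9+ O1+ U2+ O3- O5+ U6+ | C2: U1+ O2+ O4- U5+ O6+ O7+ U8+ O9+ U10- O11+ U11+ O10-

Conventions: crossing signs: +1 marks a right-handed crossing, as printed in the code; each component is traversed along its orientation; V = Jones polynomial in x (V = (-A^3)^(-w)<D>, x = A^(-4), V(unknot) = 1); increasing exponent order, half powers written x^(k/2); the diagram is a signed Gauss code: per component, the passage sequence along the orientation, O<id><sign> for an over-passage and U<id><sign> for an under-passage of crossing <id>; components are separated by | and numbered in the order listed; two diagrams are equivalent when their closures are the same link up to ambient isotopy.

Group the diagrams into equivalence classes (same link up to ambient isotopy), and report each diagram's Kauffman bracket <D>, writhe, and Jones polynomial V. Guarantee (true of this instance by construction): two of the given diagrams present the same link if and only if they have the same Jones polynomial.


grouping into links: {D1} | {D2} | {D3}
V(D1) = x^(-9/2) - x^(-5/2) - x^(-3/2) - x^(-1/2)  (w -3, c 13, <D> = A^-7 + A^-3 + A - A^9)
V(D2) = -x^(3/2) - 2x^(7/2) + x^(9/2) - x^(11/2) + x^(13/2)  (w +7, c 13, <D> = -A^-5 + A^-1 - A^3 + 2A^7 + A^15)
V(D3) = -x^(5/2) - x^(9/2) + x^(11/2) - x^(13/2) + x^(15/2) - x^(17/2)  [11 crossings, <D> = A^-19 - A^-15 + A^-11 - A^-7 + A^-3 + A^5, w = +5]
why: 3 classes among 3 diagrams; unequal V(x) rules out equality
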